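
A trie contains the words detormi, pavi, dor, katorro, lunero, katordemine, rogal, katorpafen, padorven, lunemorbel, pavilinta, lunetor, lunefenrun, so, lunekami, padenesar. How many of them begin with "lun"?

Filter for entries beginning with "lun":
Matches: "lunefenrun", "lunekami", "lunemorbel", "lunero", "lunetor"
Count: 5

5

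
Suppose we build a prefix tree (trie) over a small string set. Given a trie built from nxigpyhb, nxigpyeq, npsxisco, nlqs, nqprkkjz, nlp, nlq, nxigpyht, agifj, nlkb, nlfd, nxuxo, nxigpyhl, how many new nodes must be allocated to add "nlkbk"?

1

Walking "nlkbk" from the root, the first 4 characters ("nlkb") follow existing edges; "k" is the first miss.
New nodes needed: |"nlkbk"| − 4 = 5 − 4 = 1.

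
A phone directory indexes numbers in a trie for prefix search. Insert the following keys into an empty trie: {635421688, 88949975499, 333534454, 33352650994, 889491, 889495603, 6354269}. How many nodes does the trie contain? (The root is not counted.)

43

Trace insertions, counting only characters that open a new branch:
  "635421688" → 9 new (6, 3, 5, 4, 2, 1, 6, 8, 8)
  "88949975499" → 11 new (8, 8, 9, 4, 9, 9, 7, 5, 4, 9, 9)
  "333534454" → 9 new (3, 3, 3, 5, 3, 4, 4, 5, 4)
  "33352650994" → prefix "3335" already present; 7 new (2, 6, 5, 0, 9, 9, 4)
  "889491" → prefix "88949" already present; 1 new (1)
  "889495603" → prefix "88949" already present; 4 new (5, 6, 0, 3)
  "6354269" → prefix "63542" already present; 2 new (6, 9)
Total nodes = 9 + 11 + 9 + 7 + 1 + 4 + 2 = 43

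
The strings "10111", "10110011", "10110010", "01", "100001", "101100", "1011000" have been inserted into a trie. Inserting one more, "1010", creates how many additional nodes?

The longest prefix of "1010" already in the trie is "101" (length 3).
So 4 − 3 = 1 new nodes.

1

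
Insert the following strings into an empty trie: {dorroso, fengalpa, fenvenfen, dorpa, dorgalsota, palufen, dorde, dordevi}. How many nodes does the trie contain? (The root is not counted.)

For each word, the new-node count is its length minus the longest prefix already in the trie:
  "dorroso" → 7 new (d, o, r, r, o, s, o)
  "fengalpa" → 8 new (f, e, n, g, a, l, p, a)
  "fenvenfen" → prefix "fen" already present; 6 new (v, e, n, f, e, n)
  "dorpa" → prefix "dor" already present; 2 new (p, a)
  "dorgalsota" → prefix "dor" already present; 7 new (g, a, l, s, o, t, a)
  "palufen" → 7 new (p, a, l, u, f, e, n)
  "dorde" → prefix "dor" already present; 2 new (d, e)
  "dordevi" → prefix "dorde" already present; 2 new (v, i)
Total nodes = 7 + 8 + 6 + 2 + 7 + 7 + 2 + 2 = 41

41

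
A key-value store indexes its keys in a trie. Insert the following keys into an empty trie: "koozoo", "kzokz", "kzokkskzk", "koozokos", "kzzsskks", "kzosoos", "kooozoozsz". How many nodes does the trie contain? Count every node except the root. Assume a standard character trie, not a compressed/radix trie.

For each word, the new-node count is its length minus the longest prefix already in the trie:
  "koozoo" → 6 new (k, o, o, z, o, o)
  "kzokz" → prefix "k" already present; 4 new (z, o, k, z)
  "kzokkskzk" → prefix "kzok" already present; 5 new (k, s, k, z, k)
  "koozokos" → prefix "koozo" already present; 3 new (k, o, s)
  "kzzsskks" → prefix "kz" already present; 6 new (z, s, s, k, k, s)
  "kzosoos" → prefix "kzo" already present; 4 new (s, o, o, s)
  "kooozoozsz" → prefix "koo" already present; 7 new (o, z, o, o, z, s, z)
Total nodes = 6 + 4 + 5 + 3 + 6 + 4 + 7 = 35

35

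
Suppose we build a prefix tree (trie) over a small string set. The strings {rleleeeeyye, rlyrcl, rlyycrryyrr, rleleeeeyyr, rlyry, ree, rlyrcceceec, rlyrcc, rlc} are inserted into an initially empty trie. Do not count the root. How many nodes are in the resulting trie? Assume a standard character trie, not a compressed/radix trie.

Trie structure (* marks end of a word):
(root)
└─ r
   ├─ e
   │  └─ e *
   └─ l
      ├─ c *
      ├─ e
      │  └─ l
      │     └─ e
      │        └─ e
      │           └─ e
      │              └─ e
      │                 └─ y
      │                    └─ y
      │                       ├─ e *
      │                       └─ r *
      └─ y
         ├─ r
         │  ├─ c
         │  │  ├─ c *
         │  │  │  └─ e
         │  │  │     └─ c
         │  │  │        └─ e
         │  │  │           └─ e
         │  │  │              └─ c *
         │  │  └─ l *
         │  └─ y *
         └─ y
            └─ c
               └─ r
                  └─ r
                     └─ y
                        └─ y
                           └─ r
                              └─ r *
Counting every labelled node above: 34.

34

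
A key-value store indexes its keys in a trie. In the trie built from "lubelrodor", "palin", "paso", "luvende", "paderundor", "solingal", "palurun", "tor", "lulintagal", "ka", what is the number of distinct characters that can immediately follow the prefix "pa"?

3

Walk "pa" from the root, arriving at one node.
Characters that immediately follow "pa" among the stored strings: {d, l, s}.
That node has 3 child edges.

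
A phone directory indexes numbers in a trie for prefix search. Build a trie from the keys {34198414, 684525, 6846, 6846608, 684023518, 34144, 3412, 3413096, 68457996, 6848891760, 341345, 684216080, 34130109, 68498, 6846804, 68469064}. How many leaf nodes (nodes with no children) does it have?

A leaf is a node with no children — equivalently, the end of a word that is not a proper prefix of any other stored word.
Those words: "3412", "34130109", "3413096", "341345", "34144", "34198414", "684023518", "684216080", "684525", "68457996", "6846608", "6846804", "68469064", "6848891760", "68498"
Leaf count: 15

15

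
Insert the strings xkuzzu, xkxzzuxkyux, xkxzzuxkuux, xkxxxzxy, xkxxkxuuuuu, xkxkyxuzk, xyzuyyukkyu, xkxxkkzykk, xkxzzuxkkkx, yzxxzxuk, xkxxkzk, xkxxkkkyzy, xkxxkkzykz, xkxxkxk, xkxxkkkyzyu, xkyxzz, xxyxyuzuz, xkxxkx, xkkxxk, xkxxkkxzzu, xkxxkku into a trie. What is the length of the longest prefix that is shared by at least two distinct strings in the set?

10

The deepest shared node is where two words last agree before diverging.
"xkxxkkkyzy" and "xkxxkkkyzyu" agree on "xkxxkkkyzy" (10 characters) before diverging; nothing deeper is shared.
Longest shared-prefix length: 10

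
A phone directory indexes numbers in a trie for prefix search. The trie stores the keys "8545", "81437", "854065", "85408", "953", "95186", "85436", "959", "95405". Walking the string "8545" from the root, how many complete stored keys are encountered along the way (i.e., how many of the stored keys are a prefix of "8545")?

Check each prefix of "8545" against the stored set — each match is an end-marker on the path.
Prefixes of the query that are stored words: "8545"
Count: 1

1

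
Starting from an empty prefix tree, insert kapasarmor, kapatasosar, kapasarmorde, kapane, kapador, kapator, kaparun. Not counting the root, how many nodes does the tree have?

Trie structure (* marks end of a word):
(root)
└─ k
   └─ a
      └─ p
         └─ a
            ├─ d
            │  └─ o
            │     └─ r *
            ├─ n
            │  └─ e *
            ├─ r
            │  └─ u
            │     └─ n *
            ├─ s
            │  └─ a
            │     └─ r
            │        └─ m
            │           └─ o
            │              └─ r *
            │                 └─ d
            │                    └─ e *
            └─ t
               ├─ a
               │  └─ s
               │     └─ o
               │        └─ s
               │           └─ a
               │              └─ r *
               └─ o
                  └─ r *
Counting every labelled node above: 29.

29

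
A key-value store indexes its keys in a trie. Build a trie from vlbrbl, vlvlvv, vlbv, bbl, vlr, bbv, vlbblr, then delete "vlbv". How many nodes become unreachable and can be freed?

After clearing the end-marker at "vlbv", prune upward until reaching a node still needed by another word.
The suffix "v" (1 node) is used only by "vlbv"; the node for "vlb" still has the child "r", so pruning stops there.
Nodes removed: 1

1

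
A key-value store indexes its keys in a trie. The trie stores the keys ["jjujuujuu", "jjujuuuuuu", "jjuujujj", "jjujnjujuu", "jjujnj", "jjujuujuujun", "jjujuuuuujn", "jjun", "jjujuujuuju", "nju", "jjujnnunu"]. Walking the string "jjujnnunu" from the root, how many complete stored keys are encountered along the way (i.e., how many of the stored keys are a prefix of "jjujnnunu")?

1

Walk "jjujnnunu" from the root; an end-of-word marker is hit whenever a stored word is a prefix of "jjujnnunu".
Prefixes of the query that are stored words: "jjujnnunu"
Count: 1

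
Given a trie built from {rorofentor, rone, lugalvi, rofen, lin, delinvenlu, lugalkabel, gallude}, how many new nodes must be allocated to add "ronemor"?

3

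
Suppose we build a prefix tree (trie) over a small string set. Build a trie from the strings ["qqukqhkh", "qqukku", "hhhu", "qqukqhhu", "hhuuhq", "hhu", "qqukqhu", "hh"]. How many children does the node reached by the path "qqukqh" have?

Follow the path "qqukqh" to its node, then look at its outgoing edges.
Characters that immediately follow "qqukqh" among the stored strings: {h, k, u}.
That node has 3 child edges.

3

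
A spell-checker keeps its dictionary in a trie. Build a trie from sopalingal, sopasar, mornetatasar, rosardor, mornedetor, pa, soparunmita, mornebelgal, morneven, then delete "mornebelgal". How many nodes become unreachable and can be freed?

A node on "mornebelgal"'s path can go only if nothing else ends at it or branches off below it.
The suffix "belgal" (6 nodes) is used only by "mornebelgal"; the node for "morne" still has the child "t", so pruning stops there.
Nodes removed: 6

6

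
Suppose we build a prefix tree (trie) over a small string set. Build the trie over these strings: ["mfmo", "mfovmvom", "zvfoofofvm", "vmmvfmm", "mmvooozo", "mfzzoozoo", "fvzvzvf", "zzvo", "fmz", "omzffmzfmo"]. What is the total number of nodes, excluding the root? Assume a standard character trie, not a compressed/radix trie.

Trace insertions, counting only characters that open a new branch:
  "mfmo" → 4 new (m, f, m, o)
  "mfovmvom" → prefix "mf" already present; 6 new (o, v, m, v, o, m)
  "zvfoofofvm" → 10 new (z, v, f, o, o, f, o, f, v, m)
  "vmmvfmm" → 7 new (v, m, m, v, f, m, m)
  "mmvooozo" → prefix "m" already present; 7 new (m, v, o, o, o, z, o)
  "mfzzoozoo" → prefix "mf" already present; 7 new (z, z, o, o, z, o, o)
  "fvzvzvf" → 7 new (f, v, z, v, z, v, f)
  "zzvo" → prefix "z" already present; 3 new (z, v, o)
  "fmz" → prefix "f" already present; 2 new (m, z)
  "omzffmzfmo" → 10 new (o, m, z, f, f, m, z, f, m, o)
Total nodes = 4 + 6 + 10 + 7 + 7 + 7 + 7 + 3 + 2 + 10 = 63

63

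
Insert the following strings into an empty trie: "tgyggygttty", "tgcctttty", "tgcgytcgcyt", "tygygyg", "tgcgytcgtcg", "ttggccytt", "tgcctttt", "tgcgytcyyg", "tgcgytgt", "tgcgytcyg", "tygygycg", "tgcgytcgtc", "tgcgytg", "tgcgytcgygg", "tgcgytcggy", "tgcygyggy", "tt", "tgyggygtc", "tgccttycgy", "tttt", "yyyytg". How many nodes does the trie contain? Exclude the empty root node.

75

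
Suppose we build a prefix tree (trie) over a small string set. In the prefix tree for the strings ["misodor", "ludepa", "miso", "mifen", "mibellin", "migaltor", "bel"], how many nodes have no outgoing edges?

Leaves are exactly the stored words that no other stored word extends.
Those words: "bel", "ludepa", "mibellin", "mifen", "migaltor", "misodor"
Leaf count: 6

6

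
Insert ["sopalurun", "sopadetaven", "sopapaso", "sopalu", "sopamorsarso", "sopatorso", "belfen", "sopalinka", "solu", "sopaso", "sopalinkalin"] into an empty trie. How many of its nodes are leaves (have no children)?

9

Leaves are exactly the stored words that no other stored word extends.
Those words: "belfen", "solu", "sopadetaven", "sopalinkalin", "sopalurun", "sopamorsarso", "sopapaso", "sopaso", "sopatorso"
Leaf count: 9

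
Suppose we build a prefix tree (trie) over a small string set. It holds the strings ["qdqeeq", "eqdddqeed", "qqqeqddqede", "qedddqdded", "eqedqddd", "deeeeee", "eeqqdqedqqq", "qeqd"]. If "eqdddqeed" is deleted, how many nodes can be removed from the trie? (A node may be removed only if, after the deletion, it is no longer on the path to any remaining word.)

7

After clearing the end-marker at "eqdddqeed", prune upward until reaching a node still needed by another word.
The suffix "dddqeed" (7 nodes) is used only by "eqdddqeed"; the node for "eq" still has the child "e", so pruning stops there.
Nodes removed: 7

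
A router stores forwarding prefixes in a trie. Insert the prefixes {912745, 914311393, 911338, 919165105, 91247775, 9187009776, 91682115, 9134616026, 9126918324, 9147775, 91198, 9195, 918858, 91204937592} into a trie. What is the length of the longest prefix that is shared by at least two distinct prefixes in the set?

3

The deepest shared node is where two words last agree before diverging.
e.g. "911338" and "91198" share the prefix "911" of length 3; no pair shares a longer one.
Longest shared-prefix length: 3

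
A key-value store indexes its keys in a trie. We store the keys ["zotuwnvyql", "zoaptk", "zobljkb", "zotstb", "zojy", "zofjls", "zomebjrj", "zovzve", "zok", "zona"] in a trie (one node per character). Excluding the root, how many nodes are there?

For each word, the new-node count is its length minus the longest prefix already in the trie:
  "zotuwnvyql" → 10 new (z, o, t, u, w, n, v, y, q, l)
  "zoaptk" → prefix "zo" already present; 4 new (a, p, t, k)
  "zobljkb" → prefix "zo" already present; 5 new (b, l, j, k, b)
  "zotstb" → prefix "zot" already present; 3 new (s, t, b)
  "zojy" → prefix "zo" already present; 2 new (j, y)
  "zofjls" → prefix "zo" already present; 4 new (f, j, l, s)
  "zomebjrj" → prefix "zo" already present; 6 new (m, e, b, j, r, j)
  "zovzve" → prefix "zo" already present; 4 new (v, z, v, e)
  "zok" → prefix "zo" already present; 1 new (k)
  "zona" → prefix "zo" already present; 2 new (n, a)
Total nodes = 10 + 4 + 5 + 3 + 2 + 4 + 6 + 4 + 1 + 2 = 41

41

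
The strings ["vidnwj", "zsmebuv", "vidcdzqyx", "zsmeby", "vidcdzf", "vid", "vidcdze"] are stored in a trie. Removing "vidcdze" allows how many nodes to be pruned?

1

Walk "vidcdze" from the leaf back toward the root, removing each node that no remaining word uses.
The suffix "e" (1 node) is used only by "vidcdze"; the node for "vidcdz" still has the child "q", so pruning stops there.
Nodes removed: 1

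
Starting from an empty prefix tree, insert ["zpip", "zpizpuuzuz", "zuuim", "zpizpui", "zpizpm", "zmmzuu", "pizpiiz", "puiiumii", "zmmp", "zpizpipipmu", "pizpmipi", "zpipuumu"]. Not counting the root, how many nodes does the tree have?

Trace insertions, counting only characters that open a new branch:
  "zpip" → 4 new (z, p, i, p)
  "zpizpuuzuz" → prefix "zpi" already present; 7 new (z, p, u, u, z, u, z)
  "zuuim" → prefix "z" already present; 4 new (u, u, i, m)
  "zpizpui" → prefix "zpizpu" already present; 1 new (i)
  "zpizpm" → prefix "zpizp" already present; 1 new (m)
  "zmmzuu" → prefix "z" already present; 5 new (m, m, z, u, u)
  "pizpiiz" → 7 new (p, i, z, p, i, i, z)
  "puiiumii" → prefix "p" already present; 7 new (u, i, i, u, m, i, i)
  "zmmp" → prefix "zmm" already present; 1 new (p)
  "zpizpipipmu" → prefix "zpizp" already present; 6 new (i, p, i, p, m, u)
  "pizpmipi" → prefix "pizp" already present; 4 new (m, i, p, i)
  "zpipuumu" → prefix "zpip" already present; 4 new (u, u, m, u)
Total nodes = 4 + 7 + 4 + 1 + 1 + 5 + 7 + 7 + 1 + 6 + 4 + 4 = 51

51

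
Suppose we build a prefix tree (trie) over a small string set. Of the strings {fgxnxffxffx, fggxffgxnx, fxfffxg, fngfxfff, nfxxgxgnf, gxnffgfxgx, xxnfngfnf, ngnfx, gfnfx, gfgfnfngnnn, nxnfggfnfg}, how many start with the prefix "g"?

Walk to "g"; the words in its subtree are exactly those with that prefix.
Words under "g": gfgfnfngnnn, gfnfx, gxnffgfxgx
Count: 3

3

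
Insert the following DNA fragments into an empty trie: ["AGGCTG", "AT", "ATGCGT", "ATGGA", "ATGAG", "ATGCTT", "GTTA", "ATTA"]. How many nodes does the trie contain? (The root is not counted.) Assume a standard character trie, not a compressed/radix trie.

Count nodes per top-level branch (shared prefixes stored once):
  'A'-branch (AGGCTG, AT, ATGAG, ATGCGT, ATGCTT, ATGGA, ATTA): 19 nodes
  'G'-branch (GTTA): 4 nodes
Sum: 23

23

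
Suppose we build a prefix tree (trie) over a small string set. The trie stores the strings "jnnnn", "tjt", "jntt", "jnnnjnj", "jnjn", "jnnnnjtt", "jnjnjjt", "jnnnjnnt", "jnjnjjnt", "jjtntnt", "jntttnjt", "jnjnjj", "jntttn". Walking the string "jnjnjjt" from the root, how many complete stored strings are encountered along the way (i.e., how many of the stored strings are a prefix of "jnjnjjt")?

3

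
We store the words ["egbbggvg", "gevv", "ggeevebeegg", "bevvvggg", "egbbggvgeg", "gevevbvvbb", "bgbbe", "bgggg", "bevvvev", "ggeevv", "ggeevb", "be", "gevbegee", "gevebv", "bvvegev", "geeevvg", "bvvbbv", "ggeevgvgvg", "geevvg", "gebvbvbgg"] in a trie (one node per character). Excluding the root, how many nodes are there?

Count nodes per top-level branch (shared prefixes stored once):
  'b'-branch (be, bevvvev, bevvvggg, bgbbe, bgggg, bvvbbv, bvvegev): 26 nodes
  'e'-branch (egbbggvg, egbbggvgeg): 10 nodes
  'g'-branch (gebvbvbgg, geeevvg, geevvg, gevbegee, gevebv, gevevbvvbb, gevv, ggeevb, ggeevebeegg, ggeevgvgvg, ggeevv): 50 nodes
Sum: 86

86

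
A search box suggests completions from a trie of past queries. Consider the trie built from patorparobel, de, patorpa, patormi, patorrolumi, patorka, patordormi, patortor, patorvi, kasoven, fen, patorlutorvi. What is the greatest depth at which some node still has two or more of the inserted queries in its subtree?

Equivalently: take the maximum, over all pairs, of their longest common prefix length.
e.g. "patorpa" and "patorparobel" share the prefix "patorpa" of length 7; no pair shares a longer one.
Longest shared-prefix length: 7

7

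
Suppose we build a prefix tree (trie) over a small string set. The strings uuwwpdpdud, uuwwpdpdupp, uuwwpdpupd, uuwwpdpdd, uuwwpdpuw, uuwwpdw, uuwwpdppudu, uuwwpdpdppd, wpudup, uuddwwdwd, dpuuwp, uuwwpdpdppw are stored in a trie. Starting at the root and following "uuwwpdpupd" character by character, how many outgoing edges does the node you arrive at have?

The children of the "uuwwpdpupd" node are the distinct next characters among strings starting with "uuwwpdpupd".
No stored string extends past "uuwwpdpupd".
That node has 0 child edges.

0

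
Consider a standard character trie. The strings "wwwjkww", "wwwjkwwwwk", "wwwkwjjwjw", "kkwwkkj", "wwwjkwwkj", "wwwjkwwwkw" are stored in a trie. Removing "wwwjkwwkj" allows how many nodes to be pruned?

2

A node on "wwwjkwwkj"'s path can go only if nothing else ends at it or branches off below it.
The suffix "kj" (2 nodes) is used only by "wwwjkwwkj"; the node for "wwwjkww" still has the child "w", so pruning stops there.
Nodes removed: 2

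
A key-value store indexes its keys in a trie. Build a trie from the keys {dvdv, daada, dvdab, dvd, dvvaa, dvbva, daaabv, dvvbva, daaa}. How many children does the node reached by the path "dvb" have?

The children of the "dvb" node are the distinct next characters among strings starting with "dvb".
Characters that immediately follow "dvb" among the stored strings: {v}.
That node has 1 child edge.

1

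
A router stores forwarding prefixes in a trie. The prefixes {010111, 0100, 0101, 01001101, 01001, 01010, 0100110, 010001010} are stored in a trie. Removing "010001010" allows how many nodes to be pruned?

5

After clearing the end-marker at "010001010", prune upward until reaching a node still needed by another word.
The suffix "01010" (5 nodes) is used only by "010001010"; the node for "0100" still has the child "1", so pruning stops there.
Nodes removed: 5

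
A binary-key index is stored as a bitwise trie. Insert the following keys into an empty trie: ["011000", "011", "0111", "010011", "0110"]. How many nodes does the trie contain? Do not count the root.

Count nodes per top-level branch (shared prefixes stored once):
  '0'-branch (010011, 011, 0110, 011000, 0111): 11 nodes
Sum: 11

11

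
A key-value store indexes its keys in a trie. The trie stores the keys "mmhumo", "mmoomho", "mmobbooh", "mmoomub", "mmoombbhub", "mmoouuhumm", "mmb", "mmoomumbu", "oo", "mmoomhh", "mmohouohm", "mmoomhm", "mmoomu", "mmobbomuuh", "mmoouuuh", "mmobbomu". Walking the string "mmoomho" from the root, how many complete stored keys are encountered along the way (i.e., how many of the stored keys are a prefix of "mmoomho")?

Walk "mmoomho" from the root; an end-of-word marker is hit whenever a stored word is a prefix of "mmoomho".
Prefixes of the query that are stored words: "mmoomho"
Count: 1

1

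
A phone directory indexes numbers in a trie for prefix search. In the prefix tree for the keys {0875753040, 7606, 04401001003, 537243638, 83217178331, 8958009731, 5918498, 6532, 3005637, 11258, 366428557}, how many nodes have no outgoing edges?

11

A leaf is a node with no children — equivalently, the end of a word that is not a proper prefix of any other stored word.
Those words: "04401001003", "0875753040", "11258", "3005637", "366428557", "537243638", "5918498", "6532", "7606", "83217178331", "8958009731"
Leaf count: 11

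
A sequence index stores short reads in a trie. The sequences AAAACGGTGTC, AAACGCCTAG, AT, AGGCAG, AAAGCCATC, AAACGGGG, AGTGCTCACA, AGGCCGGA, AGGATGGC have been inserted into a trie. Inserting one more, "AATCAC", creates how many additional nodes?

4

The longest prefix of "AATCAC" already in the trie is "AA" (length 2).
So 6 − 2 = 4 new nodes.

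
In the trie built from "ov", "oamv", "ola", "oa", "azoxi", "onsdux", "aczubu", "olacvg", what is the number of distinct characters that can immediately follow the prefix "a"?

2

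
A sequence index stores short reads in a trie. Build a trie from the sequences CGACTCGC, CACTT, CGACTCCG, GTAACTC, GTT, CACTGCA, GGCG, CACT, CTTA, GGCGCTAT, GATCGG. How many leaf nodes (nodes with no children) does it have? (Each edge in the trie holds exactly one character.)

Leaves are exactly the stored words that no other stored word extends.
Those words: "CACTGCA", "CACTT", "CGACTCCG", "CGACTCGC", "CTTA", "GATCGG", "GGCGCTAT", "GTAACTC", "GTT"
Leaf count: 9

9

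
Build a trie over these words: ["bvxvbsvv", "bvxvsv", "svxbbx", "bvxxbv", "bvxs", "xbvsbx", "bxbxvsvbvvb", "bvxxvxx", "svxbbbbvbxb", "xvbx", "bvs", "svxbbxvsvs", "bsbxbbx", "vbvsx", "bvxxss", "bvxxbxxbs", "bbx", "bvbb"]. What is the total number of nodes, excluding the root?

For each word, the new-node count is its length minus the longest prefix already in the trie:
  "bvxvbsvv" → 8 new (b, v, x, v, b, s, v, v)
  "bvxvsv" → prefix "bvxv" already present; 2 new (s, v)
  "svxbbx" → 6 new (s, v, x, b, b, x)
  "bvxxbv" → prefix "bvx" already present; 3 new (x, b, v)
  "bvxs" → prefix "bvx" already present; 1 new (s)
  "xbvsbx" → 6 new (x, b, v, s, b, x)
  "bxbxvsvbvvb" → prefix "b" already present; 10 new (x, b, x, v, s, v, b, v, v, b)
  "bvxxvxx" → prefix "bvxx" already present; 3 new (v, x, x)
  "svxbbbbvbxb" → prefix "svxbb" already present; 6 new (b, b, v, b, x, b)
  "xvbx" → prefix "x" already present; 3 new (v, b, x)
  "bvs" → prefix "bv" already present; 1 new (s)
  "svxbbxvsvs" → prefix "svxbbx" already present; 4 new (v, s, v, s)
  "bsbxbbx" → prefix "b" already present; 6 new (s, b, x, b, b, x)
  "vbvsx" → 5 new (v, b, v, s, x)
  "bvxxss" → prefix "bvxx" already present; 2 new (s, s)
  "bvxxbxxbs" → prefix "bvxxb" already present; 4 new (x, x, b, s)
  "bbx" → prefix "b" already present; 2 new (b, x)
  "bvbb" → prefix "bv" already present; 2 new (b, b)
Total nodes = 8 + 2 + 6 + 3 + 1 + 6 + 10 + 3 + 6 + 3 + 1 + 4 + 6 + 5 + 2 + 4 + 2 + 2 = 74

74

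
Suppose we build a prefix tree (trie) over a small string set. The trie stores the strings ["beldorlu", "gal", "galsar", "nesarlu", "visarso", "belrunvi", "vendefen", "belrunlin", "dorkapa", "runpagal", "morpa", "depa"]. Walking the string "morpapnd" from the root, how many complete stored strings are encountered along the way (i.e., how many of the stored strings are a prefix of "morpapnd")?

Check each prefix of "morpapnd" against the stored set — each match is an end-marker on the path.
Prefixes of the query that are stored words: "morpa"
Count: 1

1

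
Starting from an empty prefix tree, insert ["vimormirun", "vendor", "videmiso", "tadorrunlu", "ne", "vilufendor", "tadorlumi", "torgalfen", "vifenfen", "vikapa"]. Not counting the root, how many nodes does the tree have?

63

Count nodes per top-level branch (shared prefixes stored once):
  'n'-branch (ne): 2 nodes
  't'-branch (tadorlumi, tadorrunlu, torgalfen): 22 nodes
  'v'-branch (vendor, videmiso, vifenfen, vikapa, vilufendor, vimormirun): 39 nodes
Sum: 63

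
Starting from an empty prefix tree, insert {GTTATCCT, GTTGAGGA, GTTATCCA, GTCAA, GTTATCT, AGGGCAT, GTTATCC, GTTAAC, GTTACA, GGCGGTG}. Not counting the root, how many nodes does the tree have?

35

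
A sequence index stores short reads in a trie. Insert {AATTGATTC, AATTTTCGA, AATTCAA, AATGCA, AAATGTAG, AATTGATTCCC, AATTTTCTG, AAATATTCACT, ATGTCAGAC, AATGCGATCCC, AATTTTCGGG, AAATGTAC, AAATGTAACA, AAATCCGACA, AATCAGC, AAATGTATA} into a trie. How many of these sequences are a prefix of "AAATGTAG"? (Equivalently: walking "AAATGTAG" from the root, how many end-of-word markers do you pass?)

Check each prefix of "AAATGTAG" against the stored set — each match is an end-marker on the path.
Prefixes of the query that are stored words: "AAATGTAG"
Count: 1

1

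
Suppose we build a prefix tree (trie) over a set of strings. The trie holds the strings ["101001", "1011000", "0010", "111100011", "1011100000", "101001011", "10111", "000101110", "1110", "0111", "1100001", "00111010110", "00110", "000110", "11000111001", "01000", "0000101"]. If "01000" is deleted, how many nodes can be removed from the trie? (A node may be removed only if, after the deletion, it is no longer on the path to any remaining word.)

3

Walk "01000" from the leaf back toward the root, removing each node that no remaining word uses.
The suffix "000" (3 nodes) is used only by "01000"; the node for "01" still has the child "1", so pruning stops there.
Nodes removed: 3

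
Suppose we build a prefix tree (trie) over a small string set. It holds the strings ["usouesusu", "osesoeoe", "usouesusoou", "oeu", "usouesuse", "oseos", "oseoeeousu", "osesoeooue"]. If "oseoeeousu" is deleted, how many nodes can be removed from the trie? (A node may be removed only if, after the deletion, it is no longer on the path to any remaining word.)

6

A node on "oseoeeousu"'s path can go only if nothing else ends at it or branches off below it.
The suffix "eeousu" (6 nodes) is used only by "oseoeeousu"; the node for "oseo" still has the child "s", so pruning stops there.
Nodes removed: 6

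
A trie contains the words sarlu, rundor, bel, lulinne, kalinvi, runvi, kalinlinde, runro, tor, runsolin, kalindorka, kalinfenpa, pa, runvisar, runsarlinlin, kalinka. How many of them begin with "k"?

5

Walk to "k"; the words in its subtree are exactly those with that prefix.
Words under "k": kalindorka, kalinfenpa, kalinka, kalinlinde, kalinvi
Count: 5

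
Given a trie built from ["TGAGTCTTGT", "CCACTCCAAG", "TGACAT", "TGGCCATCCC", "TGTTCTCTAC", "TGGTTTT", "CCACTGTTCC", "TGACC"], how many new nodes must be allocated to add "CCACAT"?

2

The longest prefix of "CCACAT" already in the trie is "CCAC" (length 4).
So 6 − 4 = 2 new nodes.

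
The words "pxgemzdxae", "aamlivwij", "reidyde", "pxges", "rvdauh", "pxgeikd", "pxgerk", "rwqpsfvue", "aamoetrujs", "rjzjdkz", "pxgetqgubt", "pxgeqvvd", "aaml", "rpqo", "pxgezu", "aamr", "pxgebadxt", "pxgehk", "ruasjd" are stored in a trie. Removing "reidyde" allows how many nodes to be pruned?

A node on "reidyde"'s path can go only if nothing else ends at it or branches off below it.
The suffix "eidyde" (6 nodes) is used only by "reidyde"; the node for "r" still has the child "v", so pruning stops there.
Nodes removed: 6

6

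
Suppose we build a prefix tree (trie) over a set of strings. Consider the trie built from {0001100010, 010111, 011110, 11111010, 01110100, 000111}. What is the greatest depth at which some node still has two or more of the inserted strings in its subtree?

5

The deepest shared node is where two words last agree before diverging.
e.g. "0001100010" and "000111" share the prefix "00011" of length 5; no pair shares a longer one.
Longest shared-prefix length: 5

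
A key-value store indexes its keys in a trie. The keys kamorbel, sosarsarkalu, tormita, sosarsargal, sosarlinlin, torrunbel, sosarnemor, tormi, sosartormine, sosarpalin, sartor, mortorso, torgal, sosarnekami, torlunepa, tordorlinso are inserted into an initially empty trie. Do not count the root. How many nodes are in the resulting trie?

93

Insert word by word; a character creates a node only if that edge doesn't already exist:
  "kamorbel" → 8 new (k, a, m, o, r, b, e, l)
  "sosarsarkalu" → 12 new (s, o, s, a, r, s, a, r, k, a, l, u)
  "tormita" → 7 new (t, o, r, m, i, t, a)
  "sosarsargal" → prefix "sosarsar" already present; 3 new (g, a, l)
  "sosarlinlin" → prefix "sosar" already present; 6 new (l, i, n, l, i, n)
  "torrunbel" → prefix "tor" already present; 6 new (r, u, n, b, e, l)
  "sosarnemor" → prefix "sosar" already present; 5 new (n, e, m, o, r)
  "tormi" → prefix "tormi" already present; 0 new (none)
  "sosartormine" → prefix "sosar" already present; 7 new (t, o, r, m, i, n, e)
  "sosarpalin" → prefix "sosar" already present; 5 new (p, a, l, i, n)
  "sartor" → prefix "s" already present; 5 new (a, r, t, o, r)
  "mortorso" → 8 new (m, o, r, t, o, r, s, o)
  "torgal" → prefix "tor" already present; 3 new (g, a, l)
  "sosarnekami" → prefix "sosarne" already present; 4 new (k, a, m, i)
  "torlunepa" → prefix "tor" already present; 6 new (l, u, n, e, p, a)
  "tordorlinso" → prefix "tor" already present; 8 new (d, o, r, l, i, n, s, o)
Total nodes = 8 + 12 + 7 + 3 + 6 + 6 + 5 + 0 + 7 + 5 + 5 + 8 + 3 + 4 + 6 + 8 = 93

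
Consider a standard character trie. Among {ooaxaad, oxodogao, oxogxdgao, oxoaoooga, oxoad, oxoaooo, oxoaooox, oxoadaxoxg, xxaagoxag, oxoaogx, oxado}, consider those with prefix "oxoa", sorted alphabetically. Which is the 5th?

oxoaoooga

Filter for "oxoa…" and sort: "oxoad", "oxoadaxoxg", "oxoaogx", "oxoaooo", "oxoaoooga", "oxoaooox"
The 5th is oxoaoooga.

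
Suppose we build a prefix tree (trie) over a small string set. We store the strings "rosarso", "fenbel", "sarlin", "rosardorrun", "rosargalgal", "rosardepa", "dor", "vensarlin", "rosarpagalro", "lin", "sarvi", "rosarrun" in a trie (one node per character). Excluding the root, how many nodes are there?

For each word, the new-node count is its length minus the longest prefix already in the trie:
  "rosarso" → 7 new (r, o, s, a, r, s, o)
  "fenbel" → 6 new (f, e, n, b, e, l)
  "sarlin" → 6 new (s, a, r, l, i, n)
  "rosardorrun" → prefix "rosar" already present; 6 new (d, o, r, r, u, n)
  "rosargalgal" → prefix "rosar" already present; 6 new (g, a, l, g, a, l)
  "rosardepa" → prefix "rosard" already present; 3 new (e, p, a)
  "dor" → 3 new (d, o, r)
  "vensarlin" → 9 new (v, e, n, s, a, r, l, i, n)
  "rosarpagalro" → prefix "rosar" already present; 7 new (p, a, g, a, l, r, o)
  "lin" → 3 new (l, i, n)
  "sarvi" → prefix "sar" already present; 2 new (v, i)
  "rosarrun" → prefix "rosar" already present; 3 new (r, u, n)
Total nodes = 7 + 6 + 6 + 6 + 6 + 3 + 3 + 9 + 7 + 3 + 2 + 3 = 61

61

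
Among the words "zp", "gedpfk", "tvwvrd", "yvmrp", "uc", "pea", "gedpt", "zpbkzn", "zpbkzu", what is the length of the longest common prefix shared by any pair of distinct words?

Equivalently: take the maximum, over all pairs, of their longest common prefix length.
"zpbkzn" and "zpbkzu" agree on "zpbkz" (5 characters) before diverging; nothing deeper is shared.
Longest shared-prefix length: 5

5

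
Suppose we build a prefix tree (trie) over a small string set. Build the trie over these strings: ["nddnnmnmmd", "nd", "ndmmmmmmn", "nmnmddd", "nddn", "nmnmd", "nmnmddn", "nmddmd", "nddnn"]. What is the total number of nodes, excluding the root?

28

Trace insertions, counting only characters that open a new branch:
  "nddnnmnmmd" → 10 new (n, d, d, n, n, m, n, m, m, d)
  "nd" → prefix "nd" already present; 0 new (none)
  "ndmmmmmmn" → prefix "nd" already present; 7 new (m, m, m, m, m, m, n)
  "nmnmddd" → prefix "n" already present; 6 new (m, n, m, d, d, d)
  "nddn" → prefix "nddn" already present; 0 new (none)
  "nmnmd" → prefix "nmnmd" already present; 0 new (none)
  "nmnmddn" → prefix "nmnmdd" already present; 1 new (n)
  "nmddmd" → prefix "nm" already present; 4 new (d, d, m, d)
  "nddnn" → prefix "nddnn" already present; 0 new (none)
Total nodes = 10 + 0 + 7 + 6 + 0 + 0 + 1 + 4 + 0 = 28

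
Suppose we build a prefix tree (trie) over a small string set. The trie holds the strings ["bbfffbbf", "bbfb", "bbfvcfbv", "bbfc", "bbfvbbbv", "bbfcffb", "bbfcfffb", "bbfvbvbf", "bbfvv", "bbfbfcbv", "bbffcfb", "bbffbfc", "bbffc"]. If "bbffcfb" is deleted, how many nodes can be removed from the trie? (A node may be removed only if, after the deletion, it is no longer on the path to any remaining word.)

2

A node on "bbffcfb"'s path can go only if nothing else ends at it or branches off below it.
The suffix "fb" (2 nodes) is used only by "bbffcfb"; "bbffc" is itself a stored word, so pruning stops there.
Nodes removed: 2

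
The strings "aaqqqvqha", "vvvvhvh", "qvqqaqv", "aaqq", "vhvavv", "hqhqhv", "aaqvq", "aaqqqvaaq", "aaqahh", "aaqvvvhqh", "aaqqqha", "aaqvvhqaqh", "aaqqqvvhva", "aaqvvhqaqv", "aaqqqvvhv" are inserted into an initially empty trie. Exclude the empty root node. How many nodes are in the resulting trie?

59

For each word, the new-node count is its length minus the longest prefix already in the trie:
  "aaqqqvqha" → 9 new (a, a, q, q, q, v, q, h, a)
  "vvvvhvh" → 7 new (v, v, v, v, h, v, h)
  "qvqqaqv" → 7 new (q, v, q, q, a, q, v)
  "aaqq" → prefix "aaqq" already present; 0 new (none)
  "vhvavv" → prefix "v" already present; 5 new (h, v, a, v, v)
  "hqhqhv" → 6 new (h, q, h, q, h, v)
  "aaqvq" → prefix "aaq" already present; 2 new (v, q)
  "aaqqqvaaq" → prefix "aaqqqv" already present; 3 new (a, a, q)
  "aaqahh" → prefix "aaq" already present; 3 new (a, h, h)
  "aaqvvvhqh" → prefix "aaqv" already present; 5 new (v, v, h, q, h)
  "aaqqqha" → prefix "aaqqq" already present; 2 new (h, a)
  "aaqvvhqaqh" → prefix "aaqvv" already present; 5 new (h, q, a, q, h)
  "aaqqqvvhva" → prefix "aaqqqv" already present; 4 new (v, h, v, a)
  "aaqvvhqaqv" → prefix "aaqvvhqaq" already present; 1 new (v)
  "aaqqqvvhv" → prefix "aaqqqvvhv" already present; 0 new (none)
Total nodes = 9 + 7 + 7 + 0 + 5 + 6 + 2 + 3 + 3 + 5 + 2 + 5 + 4 + 1 + 0 = 59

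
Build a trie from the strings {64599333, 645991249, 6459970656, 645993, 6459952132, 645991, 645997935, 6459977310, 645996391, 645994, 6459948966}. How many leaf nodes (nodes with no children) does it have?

Leaves are exactly the stored words that no other stored word extends.
Those words: "645991249", "64599333", "6459948966", "6459952132", "645996391", "6459970656", "6459977310", "645997935"
Leaf count: 8

8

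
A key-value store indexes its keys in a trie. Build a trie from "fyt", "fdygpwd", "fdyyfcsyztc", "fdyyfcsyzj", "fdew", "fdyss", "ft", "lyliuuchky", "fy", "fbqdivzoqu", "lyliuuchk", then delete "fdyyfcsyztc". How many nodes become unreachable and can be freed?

After clearing the end-marker at "fdyyfcsyztc", prune upward until reaching a node still needed by another word.
The suffix "tc" (2 nodes) is used only by "fdyyfcsyztc"; the node for "fdyyfcsyz" still has the child "j", so pruning stops there.
Nodes removed: 2

2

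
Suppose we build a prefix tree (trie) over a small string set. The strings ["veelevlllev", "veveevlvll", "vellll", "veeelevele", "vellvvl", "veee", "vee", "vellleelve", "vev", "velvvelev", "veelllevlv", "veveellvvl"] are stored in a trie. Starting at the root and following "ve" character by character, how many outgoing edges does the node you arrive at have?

3

Follow the path "ve" to its node, then look at its outgoing edges.
Characters that immediately follow "ve" among the stored strings: {e, l, v}.
That node has 3 child edges.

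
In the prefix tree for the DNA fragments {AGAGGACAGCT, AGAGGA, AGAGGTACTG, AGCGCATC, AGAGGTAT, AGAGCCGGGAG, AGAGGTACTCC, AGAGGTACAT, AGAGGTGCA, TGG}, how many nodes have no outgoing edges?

Leaves are exactly the stored words that no other stored word extends.
Those words: "AGAGCCGGGAG", "AGAGGACAGCT", "AGAGGTACAT", "AGAGGTACTCC", "AGAGGTACTG", "AGAGGTAT", "AGAGGTGCA", "AGCGCATC", "TGG"
Leaf count: 9

9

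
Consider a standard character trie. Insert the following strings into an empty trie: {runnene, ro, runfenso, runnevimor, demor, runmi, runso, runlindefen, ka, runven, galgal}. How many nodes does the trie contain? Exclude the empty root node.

Trace insertions, counting only characters that open a new branch:
  "runnene" → 7 new (r, u, n, n, e, n, e)
  "ro" → prefix "r" already present; 1 new (o)
  "runfenso" → prefix "run" already present; 5 new (f, e, n, s, o)
  "runnevimor" → prefix "runne" already present; 5 new (v, i, m, o, r)
  "demor" → 5 new (d, e, m, o, r)
  "runmi" → prefix "run" already present; 2 new (m, i)
  "runso" → prefix "run" already present; 2 new (s, o)
  "runlindefen" → prefix "run" already present; 8 new (l, i, n, d, e, f, e, n)
  "ka" → 2 new (k, a)
  "runven" → prefix "run" already present; 3 new (v, e, n)
  "galgal" → 6 new (g, a, l, g, a, l)
Total nodes = 7 + 1 + 5 + 5 + 5 + 2 + 2 + 8 + 2 + 3 + 6 = 46

46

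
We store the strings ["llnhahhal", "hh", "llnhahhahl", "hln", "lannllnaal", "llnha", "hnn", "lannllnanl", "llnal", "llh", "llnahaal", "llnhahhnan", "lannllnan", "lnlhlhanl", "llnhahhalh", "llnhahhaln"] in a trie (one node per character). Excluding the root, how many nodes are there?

48

Trace insertions, counting only characters that open a new branch:
  "llnhahhal" → 9 new (l, l, n, h, a, h, h, a, l)
  "hh" → 2 new (h, h)
  "llnhahhahl" → prefix "llnhahha" already present; 2 new (h, l)
  "hln" → prefix "h" already present; 2 new (l, n)
  "lannllnaal" → prefix "l" already present; 9 new (a, n, n, l, l, n, a, a, l)
  "llnha" → prefix "llnha" already present; 0 new (none)
  "hnn" → prefix "h" already present; 2 new (n, n)
  "lannllnanl" → prefix "lannllna" already present; 2 new (n, l)
  "llnal" → prefix "lln" already present; 2 new (a, l)
  "llh" → prefix "ll" already present; 1 new (h)
  "llnahaal" → prefix "llna" already present; 4 new (h, a, a, l)
  "llnhahhnan" → prefix "llnhahh" already present; 3 new (n, a, n)
  "lannllnan" → prefix "lannllnan" already present; 0 new (none)
  "lnlhlhanl" → prefix "l" already present; 8 new (n, l, h, l, h, a, n, l)
  "llnhahhalh" → prefix "llnhahhal" already present; 1 new (h)
  "llnhahhaln" → prefix "llnhahhal" already present; 1 new (n)
Total nodes = 9 + 2 + 2 + 2 + 9 + 0 + 2 + 2 + 2 + 1 + 4 + 3 + 0 + 8 + 1 + 1 = 48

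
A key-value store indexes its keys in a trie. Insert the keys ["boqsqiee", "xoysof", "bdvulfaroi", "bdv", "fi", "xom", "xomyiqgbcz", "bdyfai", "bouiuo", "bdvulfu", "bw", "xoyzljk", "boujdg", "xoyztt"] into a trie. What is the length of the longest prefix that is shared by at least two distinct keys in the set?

6

The deepest shared node is where two words last agree before diverging.
e.g. "bdvulfaroi" and "bdvulfu" share the prefix "bdvulf" of length 6; no pair shares a longer one.
Longest shared-prefix length: 6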